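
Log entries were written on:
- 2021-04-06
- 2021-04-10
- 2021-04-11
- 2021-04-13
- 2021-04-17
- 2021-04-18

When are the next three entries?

Gaps: 4, 1, 2, 4, 1 days — not constant, but cyclic with period 3.
The events fall on every Tuesday, Saturday and Sunday.
The following Tuesday is 2021-04-20.
Next Saturday: 2021-04-24.
Next Sunday: 2021-04-25.

2021-04-20, 2021-04-24, 2021-04-25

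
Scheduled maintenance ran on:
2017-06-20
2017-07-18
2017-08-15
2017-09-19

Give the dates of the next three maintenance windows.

All dates are Tuesdays, 28, 28, 35 days apart.
Specifically, the 3rd Tuesday of each month.
3rd Tuesday of October 2017: 2017-10-17.
November 2017 — 3rd Tuesday is 2017-11-21.
3rd Tuesday of December 2017: 2017-12-19.

2017-10-17, 2017-11-21, 2017-12-19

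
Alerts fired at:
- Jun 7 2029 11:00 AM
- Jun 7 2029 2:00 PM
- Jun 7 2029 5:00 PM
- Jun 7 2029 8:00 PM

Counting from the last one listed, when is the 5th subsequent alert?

Jun 8 2029 11:00 AM

Gaps: 3, 3, 3 hours — each event is 3 hours after the previous one.
Jun 7 2029 8:00 PM + 3 h = Jun 7 2029 11:00 PM.
Jun 7 2029 11:00 PM + 3 h = Jun 8 2029 2:00 AM.
Jun 8 2029 2:00 AM + 3 h = Jun 8 2029 5:00 AM.
Jun 8 2029 5:00 AM + 3 h = Jun 8 2029 8:00 AM.
Jun 8 2029 8:00 AM + 3 h = Jun 8 2029 11:00 AM.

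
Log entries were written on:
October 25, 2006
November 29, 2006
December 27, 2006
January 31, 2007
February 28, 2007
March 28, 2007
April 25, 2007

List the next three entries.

May 30, 2007; June 27, 2007; July 25, 2007

These are Wednesdays with 35, 28, 35, 28, 28, 28-day gaps.
Each is the final Wednesday of its month — November 29, 2006 is past the 28th, so '4th Wednesday' doesn't fit.
Last Wednesday of May 2007: May 30, 2007.
Last Wednesday of June 2007: June 27, 2007.
Last Wednesday of July 2007: July 25, 2007.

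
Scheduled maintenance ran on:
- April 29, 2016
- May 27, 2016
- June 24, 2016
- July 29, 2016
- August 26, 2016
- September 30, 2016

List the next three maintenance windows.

October 28, 2016; November 25, 2016; December 30, 2016

Every date is a Friday; gaps 28, 28, 35, 28, 35 days.
Each is the last Friday of its month (at least one falls on the 29th or later, ruling out '4th Friday').
October 2016 ends with Friday October 28, 2016.
Last Friday of November 2016: November 25, 2016.
Last Friday of December 2016: December 30, 2016.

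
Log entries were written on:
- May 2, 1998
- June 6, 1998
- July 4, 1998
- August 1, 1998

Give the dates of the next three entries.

September 5, 1998; October 3, 1998; November 7, 1998

These are Saturdays at 28- or 35-day spacing (35, 28, 28).
The pattern: 1st Saturday of the month.
1st Saturday of September 1998: September 5, 1998.
October 1998 — 1st Saturday is October 3, 1998.
1st Saturday of November 1998: November 7, 1998.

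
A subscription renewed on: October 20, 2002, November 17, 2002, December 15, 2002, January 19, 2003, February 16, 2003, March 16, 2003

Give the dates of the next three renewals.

April 20, 2003; May 18, 2003; June 15, 2003

All dates are Sundays, 28, 28, 35, 28, 28 days apart.
Specifically, the 3rd Sunday of each month.
3rd Sunday of April 2003: April 20, 2003.
3rd Sunday of May 2003: May 18, 2003.
June 2003 — 3rd Sunday is June 15, 2003.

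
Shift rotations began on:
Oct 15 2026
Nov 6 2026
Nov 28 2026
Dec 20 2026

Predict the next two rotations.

Jan 11 2027, Feb 2 2027

The spacing is 22, 22, 22 days — always 22 days.
Dec 20 2026 + 22 days = Jan 11 2027.
Jan 11 2027 + 22 days = Feb 2 2027.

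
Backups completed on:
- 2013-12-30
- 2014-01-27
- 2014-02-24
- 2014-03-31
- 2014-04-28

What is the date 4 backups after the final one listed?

2014-08-25

These are Mondays with 28, 28, 35, 28-day gaps.
Each is the final Monday of its month — 2013-12-30 is past the 28th, so '4th Monday' doesn't fit.
Last Monday of May 2014: 2014-05-26.
June 2014 ends with Monday 2014-06-30.
July 2014 ends with Monday 2014-07-28.
August 2014 ends with Monday 2014-08-25.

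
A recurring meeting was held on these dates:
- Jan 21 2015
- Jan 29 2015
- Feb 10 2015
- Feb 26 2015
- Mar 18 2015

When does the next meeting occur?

Intervals are 8, 12, 16, 20 days — an arithmetic progression with common difference 4.
Next gap: 24 days. Mar 18 2015 + 24 days = Apr 11 2015.

Apr 11 2015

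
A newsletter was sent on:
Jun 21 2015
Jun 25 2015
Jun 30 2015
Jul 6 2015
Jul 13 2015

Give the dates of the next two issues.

Jul 21 2015, Jul 30 2015

The spacing grows by 1 each time: 4, 5, 6, 7 days.
Next gap: 8 days. Jul 13 2015 + 8 days = Jul 21 2015.
Next gap: 9 days. Jul 21 2015 + 9 days = Jul 30 2015.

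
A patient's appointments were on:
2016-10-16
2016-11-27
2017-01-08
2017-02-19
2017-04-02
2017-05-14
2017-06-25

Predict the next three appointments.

Gaps between consecutive events: 42, 42, 42, 42, 42, 42 days — a constant 42-day interval.
2017-06-25 + 42 days = 2017-08-06.
2017-08-06 + 42 days = 2017-09-17.
2017-09-17 + 42 days = 2017-10-29.

2017-08-06, 2017-09-17, 2017-10-29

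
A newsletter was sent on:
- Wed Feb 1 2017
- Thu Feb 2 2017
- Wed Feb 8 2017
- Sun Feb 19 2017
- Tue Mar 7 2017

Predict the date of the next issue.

Gaps: 1, 6, 11, 16 days — each gap is 5 larger than the previous one.
Next gap: 21 days. Tue Mar 7 2017 + 21 days = Tue Mar 28 2017.

Tue Mar 28 2017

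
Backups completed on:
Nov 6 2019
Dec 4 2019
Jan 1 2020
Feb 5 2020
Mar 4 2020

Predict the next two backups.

These are Wednesdays at 28- or 35-day spacing (28, 28, 35, 28).
The pattern: 1st Wednesday of the month.
1st Wednesday of April 2020: Apr 1 2020.
1st Wednesday of May 2020: May 6 2020.

Apr 1 2020, May 6 2020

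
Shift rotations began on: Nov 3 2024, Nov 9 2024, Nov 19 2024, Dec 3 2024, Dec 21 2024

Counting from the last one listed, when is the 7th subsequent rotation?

Aug 16 2025

Gaps: 6, 10, 14, 18 days — each gap is 4 larger than the previous one.
Next gap: 22 days. Dec 21 2024 + 22 days = Jan 12 2025.
Next gap: 26 days. Jan 12 2025 + 26 days = Feb 7 2025.
Next gap: 30 days. Feb 7 2025 + 30 days = Mar 9 2025.
Next gap: 34 days. Mar 9 2025 + 34 days = Apr 12 2025.
Next gap: 38 days. Apr 12 2025 + 38 days = May 20 2025.
Next gap: 42 days. May 20 2025 + 42 days = Jul 1 2025.
Next gap: 46 days. Jul 1 2025 + 46 days = Aug 16 2025.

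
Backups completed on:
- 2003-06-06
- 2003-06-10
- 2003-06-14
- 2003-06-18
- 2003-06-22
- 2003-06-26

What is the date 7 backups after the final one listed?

2003-07-24

Every event comes 4 days after the last (4, 4, 4, 4, 4).
2003-06-26 + 4 days = 2003-06-30.
2003-06-30 + 4 days = 2003-07-04.
2003-07-04 + 4 days = 2003-07-08.
2003-07-08 + 4 days = 2003-07-12.
2003-07-12 + 4 days = 2003-07-16.
2003-07-16 + 4 days = 2003-07-20.
2003-07-20 + 4 days = 2003-07-24.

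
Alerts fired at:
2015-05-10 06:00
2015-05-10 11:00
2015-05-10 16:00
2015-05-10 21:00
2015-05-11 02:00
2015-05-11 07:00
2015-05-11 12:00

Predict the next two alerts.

2015-05-11 17:00, 2015-05-11 22:00

Spacing: 5, 5, 5, 5, 5, 5 h — constant 5 h.
2015-05-11 12:00 + 5 h = 2015-05-11 17:00.
2015-05-11 17:00 + 5 h = 2015-05-11 22:00.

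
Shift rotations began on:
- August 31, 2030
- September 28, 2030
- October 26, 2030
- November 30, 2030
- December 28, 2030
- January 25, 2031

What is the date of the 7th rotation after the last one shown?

Every date is a Saturday; gaps 28, 28, 35, 28, 28 days.
Each is the last Saturday of its month (at least one falls on the 29th or later, ruling out '4th Saturday').
February 2031 ends with Saturday February 22, 2031.
March 2031 ends with Saturday March 29, 2031.
Last Saturday of April 2031: April 26, 2031.
Last Saturday of May 2031: May 31, 2031.
Last Saturday of June 2031: June 28, 2031.
July 2031 ends with Saturday July 26, 2031.
August 2031 ends with Saturday August 30, 2031.

August 30, 2031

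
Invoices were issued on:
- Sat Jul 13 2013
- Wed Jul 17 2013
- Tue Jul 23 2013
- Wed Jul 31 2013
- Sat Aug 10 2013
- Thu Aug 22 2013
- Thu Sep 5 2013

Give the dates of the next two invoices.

Intervals are 4, 6, 8, 10, 12, 14 days — an arithmetic progression with common difference 2.
Next gap: 16 days. Thu Sep 5 2013 + 16 days = Sat Sep 21 2013.
Next gap: 18 days. Sat Sep 21 2013 + 18 days = Wed Oct 9 2013.

Sat Sep 21 2013, Wed Oct 9 2013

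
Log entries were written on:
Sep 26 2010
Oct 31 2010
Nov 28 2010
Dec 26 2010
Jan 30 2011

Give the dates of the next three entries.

Feb 27 2011, Mar 27 2011, Apr 24 2011

Every date is a Sunday; gaps 35, 28, 28, 35 days.
Each is the last Sunday of its month (at least one falls on the 29th or later, ruling out '4th Sunday').
Last Sunday of February 2011: Feb 27 2011.
Last Sunday of March 2011: Mar 27 2011.
Last Sunday of April 2011: Apr 24 2011.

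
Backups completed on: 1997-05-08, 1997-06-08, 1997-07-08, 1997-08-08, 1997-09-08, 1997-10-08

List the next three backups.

Gaps: 31, 30, 31, 31, 30 days — not constant. Every event is on the 8th of the month.
Pattern: the 8th of each month.
Next: November 1997 → 1997-11-08.
Next: December 1997 → 1997-12-08.
January 1998: 1998-01-08.

1997-11-08, 1997-12-08, 1998-01-08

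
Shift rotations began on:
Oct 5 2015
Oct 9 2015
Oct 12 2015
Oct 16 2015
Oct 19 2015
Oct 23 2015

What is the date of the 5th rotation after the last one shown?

Nov 9 2015

The gap pattern 4, 3, 4, 3, 4 repeats every 2 events.
These are the Mondays and Fridays of each week.
The following Monday is Oct 26 2015.
The following Friday is Oct 30 2015.
Next Monday: Nov 2 2015.
Next Friday: Nov 6 2015.
Next Monday: Nov 9 2015.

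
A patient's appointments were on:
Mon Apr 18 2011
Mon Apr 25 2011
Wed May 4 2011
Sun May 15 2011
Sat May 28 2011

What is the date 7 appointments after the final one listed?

Sat Oct 22 2011

Intervals are 7, 9, 11, 13 days — an arithmetic progression with common difference 2.
Next gap: 15 days. Sat May 28 2011 + 15 days = Sun Jun 12 2011.
Next gap: 17 days. Sun Jun 12 2011 + 17 days = Wed Jun 29 2011.
Next gap: 19 days. Wed Jun 29 2011 + 19 days = Mon Jul 18 2011.
Next gap: 21 days. Mon Jul 18 2011 + 21 days = Mon Aug 8 2011.
Next gap: 23 days. Mon Aug 8 2011 + 23 days = Wed Aug 31 2011.
Next gap: 25 days. Wed Aug 31 2011 + 25 days = Sun Sep 25 2011.
Next gap: 27 days. Sun Sep 25 2011 + 27 days = Sat Oct 22 2011.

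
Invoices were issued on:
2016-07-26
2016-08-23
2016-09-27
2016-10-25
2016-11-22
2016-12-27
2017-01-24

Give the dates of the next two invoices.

2017-02-28, 2017-03-28

Gaps: 28, 35, 28, 28, 35, 28 days — a mix of 28 and 35. Every date is a Tuesday.
Each is the 4th Tuesday of its month.
4th Tuesday of February 2017: 2017-02-28.
March 2017 — 4th Tuesday is 2017-03-28.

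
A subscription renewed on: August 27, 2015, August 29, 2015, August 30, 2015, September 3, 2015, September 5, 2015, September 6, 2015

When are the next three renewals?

September 10, 2015; September 12, 2015; September 13, 2015

Every event lands on a Thursday or Saturday or Sunday (gaps cycle 2, 1, 4, 2, 1).
So the schedule is: every Thursday, Saturday and Sunday.
Next Thursday: September 10, 2015.
Next Saturday: September 12, 2015.
The following Sunday is September 13, 2015.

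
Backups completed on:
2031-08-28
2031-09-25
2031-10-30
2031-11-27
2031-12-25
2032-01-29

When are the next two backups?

These are Thursdays with 28, 35, 28, 28, 35-day gaps.
Each is the final Thursday of its month — 2031-10-30 is past the 28th, so '4th Thursday' doesn't fit.
Last Thursday of February 2032: 2032-02-26.
Last Thursday of March 2032: 2032-03-25.

2032-02-26, 2032-03-25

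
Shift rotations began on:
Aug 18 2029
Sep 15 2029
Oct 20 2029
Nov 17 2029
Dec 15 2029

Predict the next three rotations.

These are Saturdays at 28- or 35-day spacing (28, 35, 28, 28).
The pattern: 3rd Saturday of the month.
3rd Saturday of January 2030: Jan 19 2030.
3rd Saturday of February 2030: Feb 16 2030.
3rd Saturday of March 2030: Mar 16 2030.

Jan 19 2030, Feb 16 2030, Mar 16 2030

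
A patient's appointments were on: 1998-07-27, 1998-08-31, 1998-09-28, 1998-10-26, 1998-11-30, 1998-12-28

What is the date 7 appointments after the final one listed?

1999-07-26

These are Mondays with 35, 28, 28, 35, 28-day gaps.
Each is the final Monday of its month — 1998-08-31 is past the 28th, so '4th Monday' doesn't fit.
Last Monday of January 1999: 1999-01-25.
February 1999 ends with Monday 1999-02-22.
Last Monday of March 1999: 1999-03-29.
Last Monday of April 1999: 1999-04-26.
Last Monday of May 1999: 1999-05-31.
June 1999 ends with Monday 1999-06-28.
Last Monday of July 1999: 1999-07-26.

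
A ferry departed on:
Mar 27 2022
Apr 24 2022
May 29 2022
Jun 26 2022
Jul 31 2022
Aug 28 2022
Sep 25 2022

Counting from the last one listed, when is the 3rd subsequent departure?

These are Sundays with 28, 35, 28, 35, 28, 28-day gaps.
Each is the final Sunday of its month — May 29 2022 is past the 28th, so '4th Sunday' doesn't fit.
Last Sunday of October 2022: Oct 30 2022.
November 2022 ends with Sunday Nov 27 2022.
December 2022 ends with Sunday Dec 25 2022.

Dec 25 2022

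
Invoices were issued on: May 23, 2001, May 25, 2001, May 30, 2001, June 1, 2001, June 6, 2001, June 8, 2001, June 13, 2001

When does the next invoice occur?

June 15, 2001

Gaps: 2, 5, 2, 5, 2, 5 days — not constant, but cyclic with period 2.
The events fall on every Wednesday and Friday.
Next Friday: June 15, 2001.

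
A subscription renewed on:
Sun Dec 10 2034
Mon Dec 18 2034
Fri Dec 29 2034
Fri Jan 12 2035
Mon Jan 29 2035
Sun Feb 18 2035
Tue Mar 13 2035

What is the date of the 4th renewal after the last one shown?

Intervals are 8, 11, 14, 17, 20, 23 days — an arithmetic progression with common difference 3.
Next gap: 26 days. Tue Mar 13 2035 + 26 days = Sun Apr 8 2035.
Next gap: 29 days. Sun Apr 8 2035 + 29 days = Mon May 7 2035.
Next gap: 32 days. Mon May 7 2035 + 32 days = Fri Jun 8 2035.
Next gap: 35 days. Fri Jun 8 2035 + 35 days = Fri Jul 13 2035.

Fri Jul 13 2035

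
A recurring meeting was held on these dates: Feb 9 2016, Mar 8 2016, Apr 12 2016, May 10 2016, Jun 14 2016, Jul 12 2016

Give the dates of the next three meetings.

Aug 9 2016, Sep 13 2016, Oct 11 2016

All dates are Tuesdays, 28, 35, 28, 35, 28 days apart.
Specifically, the 2nd Tuesday of each month.
2nd Tuesday of August 2016: Aug 9 2016.
September 2016 — 2nd Tuesday is Sep 13 2016.
2nd Tuesday of October 2016: Oct 11 2016.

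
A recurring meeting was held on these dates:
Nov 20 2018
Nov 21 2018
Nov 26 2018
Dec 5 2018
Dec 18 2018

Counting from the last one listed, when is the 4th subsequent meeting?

Mar 20 2019

The spacing grows by 4 each time: 1, 5, 9, 13 days.
Next gap: 17 days. Dec 18 2018 + 17 days = Jan 4 2019.
Next gap: 21 days. Jan 4 2019 + 21 days = Jan 25 2019.
Next gap: 25 days. Jan 25 2019 + 25 days = Feb 19 2019.
Next gap: 29 days. Feb 19 2019 + 29 days = Mar 20 2019.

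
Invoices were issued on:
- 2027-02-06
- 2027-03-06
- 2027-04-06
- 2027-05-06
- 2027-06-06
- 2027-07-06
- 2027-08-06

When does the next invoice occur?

2027-09-06

Gaps: 28, 31, 30, 31, 30, 31 days — not constant. Every event is on the 6th of the month.
Pattern: the 6th of each month.
Next: September 2027 → 2027-09-06.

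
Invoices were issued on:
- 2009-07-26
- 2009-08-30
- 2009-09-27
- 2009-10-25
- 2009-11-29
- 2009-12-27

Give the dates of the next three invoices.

2010-01-31, 2010-02-28, 2010-03-28

Every date is a Sunday; gaps 35, 28, 28, 35, 28 days.
Each is the last Sunday of its month (at least one falls on the 29th or later, ruling out '4th Sunday').
Last Sunday of January 2010: 2010-01-31.
Last Sunday of February 2010: 2010-02-28.
Last Sunday of March 2010: 2010-03-28.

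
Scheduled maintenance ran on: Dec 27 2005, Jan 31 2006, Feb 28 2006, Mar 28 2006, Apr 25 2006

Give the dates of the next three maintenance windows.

May 30 2006, Jun 27 2006, Jul 25 2006

Every date is a Tuesday; gaps 35, 28, 28, 28 days.
Each is the last Tuesday of its month (at least one falls on the 29th or later, ruling out '4th Tuesday').
May 2006 ends with Tuesday May 30 2006.
Last Tuesday of June 2006: Jun 27 2006.
Last Tuesday of July 2006: Jul 25 2006.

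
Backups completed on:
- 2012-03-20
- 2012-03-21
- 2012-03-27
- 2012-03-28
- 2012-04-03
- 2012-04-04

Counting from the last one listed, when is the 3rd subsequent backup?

2012-04-17

Gaps: 1, 6, 1, 6, 1 days — not constant, but cyclic with period 2.
The events fall on every Tuesday and Wednesday.
The following Tuesday is 2012-04-10.
Next Wednesday: 2012-04-11.
The following Tuesday is 2012-04-17.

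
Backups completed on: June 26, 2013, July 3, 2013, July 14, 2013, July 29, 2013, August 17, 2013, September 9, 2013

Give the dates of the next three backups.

October 6, 2013; November 6, 2013; December 11, 2013

The spacing grows by 4 each time: 7, 11, 15, 19, 23 days.
Next gap: 27 days. September 9, 2013 + 27 days = October 6, 2013.
Next gap: 31 days. October 6, 2013 + 31 days = November 6, 2013.
Next gap: 35 days. November 6, 2013 + 35 days = December 11, 2013.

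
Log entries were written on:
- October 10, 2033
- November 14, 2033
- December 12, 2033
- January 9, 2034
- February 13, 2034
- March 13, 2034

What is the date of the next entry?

These are Mondays at 28- or 35-day spacing (35, 28, 28, 35, 28).
The pattern: 2nd Monday of the month.
2nd Monday of April 2034: April 10, 2034.

April 10, 2034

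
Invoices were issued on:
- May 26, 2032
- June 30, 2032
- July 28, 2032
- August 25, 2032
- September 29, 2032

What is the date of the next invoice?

October 27, 2032

Every date is a Wednesday; gaps 35, 28, 28, 35 days.
Each is the last Wednesday of its month (at least one falls on the 29th or later, ruling out '4th Wednesday').
October 2032 ends with Wednesday October 27, 2032.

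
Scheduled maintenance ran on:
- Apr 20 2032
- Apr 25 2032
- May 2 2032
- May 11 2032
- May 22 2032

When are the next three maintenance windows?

The spacing grows by 2 each time: 5, 7, 9, 11 days.
Next gap: 13 days. May 22 2032 + 13 days = Jun 4 2032.
Next gap: 15 days. Jun 4 2032 + 15 days = Jun 19 2032.
Next gap: 17 days. Jun 19 2032 + 17 days = Jul 6 2032.

Jun 4 2032, Jun 19 2032, Jul 6 2032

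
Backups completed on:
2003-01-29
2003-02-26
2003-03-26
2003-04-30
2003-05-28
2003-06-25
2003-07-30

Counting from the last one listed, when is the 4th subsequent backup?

2003-11-26

Every date is a Wednesday; gaps 28, 28, 35, 28, 28, 35 days.
Each is the last Wednesday of its month (at least one falls on the 29th or later, ruling out '4th Wednesday').
August 2003 ends with Wednesday 2003-08-27.
Last Wednesday of September 2003: 2003-09-24.
October 2003 ends with Wednesday 2003-10-29.
November 2003 ends with Wednesday 2003-11-26.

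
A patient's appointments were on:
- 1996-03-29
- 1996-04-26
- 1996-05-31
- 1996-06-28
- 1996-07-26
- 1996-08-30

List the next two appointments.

All Fridays; the gaps (28, 35, 28, 28, 35) vary with month length.
This is the last Friday of each month.
Last Friday of September 1996: 1996-09-27.
Last Friday of October 1996: 1996-10-25.

1996-09-27, 1996-10-25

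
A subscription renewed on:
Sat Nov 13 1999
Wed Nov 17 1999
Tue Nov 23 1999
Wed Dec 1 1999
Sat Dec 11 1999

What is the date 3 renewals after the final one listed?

Sat Jan 22 2000

Intervals are 4, 6, 8, 10 days — an arithmetic progression with common difference 2.
Next gap: 12 days. Sat Dec 11 1999 + 12 days = Thu Dec 23 1999.
Next gap: 14 days. Thu Dec 23 1999 + 14 days = Thu Jan 6 2000.
Next gap: 16 days. Thu Jan 6 2000 + 16 days = Sat Jan 22 2000.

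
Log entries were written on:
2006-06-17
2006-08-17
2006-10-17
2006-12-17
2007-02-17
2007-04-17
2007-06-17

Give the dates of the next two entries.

Each date is the 17th; the gaps (61, 61, 61, 62, 59, 61) track the month lengths.
The rule is the 17th of every 2 months.
August 2007: 2007-08-17.
October 2007: 2007-10-17.

2007-08-17, 2007-10-17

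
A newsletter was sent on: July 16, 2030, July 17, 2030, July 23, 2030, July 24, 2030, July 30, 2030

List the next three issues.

July 31, 2030; August 6, 2030; August 7, 2030

Gaps: 1, 6, 1, 6 days — not constant, but cyclic with period 2.
The events fall on every Tuesday and Wednesday.
The following Wednesday is July 31, 2030.
Next Tuesday: August 6, 2030.
The following Wednesday is August 7, 2030.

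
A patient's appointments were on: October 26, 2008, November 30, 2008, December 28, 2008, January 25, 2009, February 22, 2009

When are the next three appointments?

Every date is a Sunday; gaps 35, 28, 28, 28 days.
Each is the last Sunday of its month (at least one falls on the 29th or later, ruling out '4th Sunday').
Last Sunday of March 2009: March 29, 2009.
Last Sunday of April 2009: April 26, 2009.
May 2009 ends with Sunday May 31, 2009.

March 29, 2009; April 26, 2009; May 31, 2009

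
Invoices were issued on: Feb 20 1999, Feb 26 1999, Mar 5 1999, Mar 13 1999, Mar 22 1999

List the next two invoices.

Apr 1 1999, Apr 12 1999

Intervals are 6, 7, 8, 9 days — an arithmetic progression with common difference 1.
Next gap: 10 days. Mar 22 1999 + 10 days = Apr 1 1999.
Next gap: 11 days. Apr 1 1999 + 11 days = Apr 12 1999.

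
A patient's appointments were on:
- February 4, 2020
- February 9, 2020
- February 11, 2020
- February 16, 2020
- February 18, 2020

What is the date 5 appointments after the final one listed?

The gap pattern 5, 2, 5, 2 repeats every 2 events.
These are the Tuesdays and Sundays of each week.
Next Sunday: February 23, 2020.
The following Tuesday is February 25, 2020.
Next Sunday: March 1, 2020.
Next Tuesday: March 3, 2020.
Next Sunday: March 8, 2020.

March 8, 2020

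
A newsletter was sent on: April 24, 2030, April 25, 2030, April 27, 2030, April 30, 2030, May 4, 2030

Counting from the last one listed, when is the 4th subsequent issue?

The spacing grows by 1 each time: 1, 2, 3, 4 days.
Next gap: 5 days. May 4, 2030 + 5 days = May 9, 2030.
Next gap: 6 days. May 9, 2030 + 6 days = May 15, 2030.
Next gap: 7 days. May 15, 2030 + 7 days = May 22, 2030.
Next gap: 8 days. May 22, 2030 + 8 days = May 30, 2030.

May 30, 2030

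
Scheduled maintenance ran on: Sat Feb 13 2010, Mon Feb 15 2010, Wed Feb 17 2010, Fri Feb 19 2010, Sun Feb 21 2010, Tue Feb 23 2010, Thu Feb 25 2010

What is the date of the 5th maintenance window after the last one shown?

Sun Mar 7 2010

The spacing is 2, 2, 2, 2, 2, 2 days — always 2 days.
Thu Feb 25 2010 + 2 days = Sat Feb 27 2010.
Sat Feb 27 2010 + 2 days = Mon Mar 1 2010.
Mon Mar 1 2010 + 2 days = Wed Mar 3 2010.
Wed Mar 3 2010 + 2 days = Fri Mar 5 2010.
Fri Mar 5 2010 + 2 days = Sun Mar 7 2010.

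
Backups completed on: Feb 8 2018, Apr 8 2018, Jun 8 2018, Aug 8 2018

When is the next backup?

Oct 8 2018

The day-of-month is always 8 (59, 61, 61 days between events).
So this recurs on the 8th of every 2 months.
Next: October 2018 → Oct 8 2018.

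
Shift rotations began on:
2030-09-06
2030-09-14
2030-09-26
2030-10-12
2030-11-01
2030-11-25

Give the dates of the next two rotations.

2030-12-23, 2031-01-24

Gaps: 8, 12, 16, 20, 24 days — each gap is 4 larger than the previous one.
Next gap: 28 days. 2030-11-25 + 28 days = 2030-12-23.
Next gap: 32 days. 2030-12-23 + 32 days = 2031-01-24.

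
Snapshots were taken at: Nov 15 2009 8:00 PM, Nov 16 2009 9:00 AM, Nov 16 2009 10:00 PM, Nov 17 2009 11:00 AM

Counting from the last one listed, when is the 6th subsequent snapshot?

Spacing: 13, 13, 13 h — constant 13 h.
Nov 17 2009 11:00 AM + 13 h = Nov 18 2009 12:00 AM.
Nov 18 2009 12:00 AM + 13 h = Nov 18 2009 1:00 PM.
Nov 18 2009 1:00 PM + 13 h = Nov 19 2009 2:00 AM.
Nov 19 2009 2:00 AM + 13 h = Nov 19 2009 3:00 PM.
Nov 19 2009 3:00 PM + 13 h = Nov 20 2009 4:00 AM.
Nov 20 2009 4:00 AM + 13 h = Nov 20 2009 5:00 PM.

Nov 20 2009 5:00 PM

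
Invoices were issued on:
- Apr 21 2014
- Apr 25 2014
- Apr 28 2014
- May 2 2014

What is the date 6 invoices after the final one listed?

May 23 2014

The gap pattern 4, 3, 4 repeats every 2 events.
These are the Mondays and Fridays of each week.
The following Monday is May 5 2014.
Next Friday: May 9 2014.
Next Monday: May 12 2014.
Next Friday: May 16 2014.
Next Monday: May 19 2014.
Next Friday: May 23 2014.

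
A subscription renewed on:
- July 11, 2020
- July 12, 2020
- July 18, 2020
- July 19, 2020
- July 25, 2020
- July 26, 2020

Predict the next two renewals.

August 1, 2020; August 2, 2020

Gaps: 1, 6, 1, 6, 1 days — not constant, but cyclic with period 2.
The events fall on every Saturday and Sunday.
Next Saturday: August 1, 2020.
Next Sunday: August 2, 2020.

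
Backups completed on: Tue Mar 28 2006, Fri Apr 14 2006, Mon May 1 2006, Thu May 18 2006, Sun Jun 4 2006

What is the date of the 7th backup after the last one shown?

Every event comes 17 days after the last (17, 17, 17, 17).
Sun Jun 4 2006 + 17 days = Wed Jun 21 2006.
Wed Jun 21 2006 + 17 days = Sat Jul 8 2006.
Sat Jul 8 2006 + 17 days = Tue Jul 25 2006.
Tue Jul 25 2006 + 17 days = Fri Aug 11 2006.
Fri Aug 11 2006 + 17 days = Mon Aug 28 2006.
Mon Aug 28 2006 + 17 days = Thu Sep 14 2006.
Thu Sep 14 2006 + 17 days = Sun Oct 1 2006.

Sun Oct 1 2006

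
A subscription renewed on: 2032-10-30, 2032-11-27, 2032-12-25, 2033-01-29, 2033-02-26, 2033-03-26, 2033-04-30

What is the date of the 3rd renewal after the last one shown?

2033-07-30

Every date is a Saturday; gaps 28, 28, 35, 28, 28, 35 days.
Each is the last Saturday of its month (at least one falls on the 29th or later, ruling out '4th Saturday').
May 2033 ends with Saturday 2033-05-28.
June 2033 ends with Saturday 2033-06-25.
Last Saturday of July 2033: 2033-07-30.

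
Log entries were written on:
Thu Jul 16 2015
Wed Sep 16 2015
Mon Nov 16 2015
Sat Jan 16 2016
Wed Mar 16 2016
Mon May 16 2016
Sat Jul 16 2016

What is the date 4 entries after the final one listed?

Thu Mar 16 2017

The day-of-month is always 16 (62, 61, 61, 60, 61, 61 days between events).
So this recurs on the 16th of every 2 months.
Next: September 2016 → Fri Sep 16 2016.
Next: November 2016 → Wed Nov 16 2016.
Next: January 2017 → Mon Jan 16 2017.
March 2017: Thu Mar 16 2017.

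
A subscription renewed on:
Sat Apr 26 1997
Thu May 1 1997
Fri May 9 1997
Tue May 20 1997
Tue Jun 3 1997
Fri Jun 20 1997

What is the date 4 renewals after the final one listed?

Fri Sep 26 1997

Intervals are 5, 8, 11, 14, 17 days — an arithmetic progression with common difference 3.
Next gap: 20 days. Fri Jun 20 1997 + 20 days = Thu Jul 10 1997.
Next gap: 23 days. Thu Jul 10 1997 + 23 days = Sat Aug 2 1997.
Next gap: 26 days. Sat Aug 2 1997 + 26 days = Thu Aug 28 1997.
Next gap: 29 days. Thu Aug 28 1997 + 29 days = Fri Sep 26 1997.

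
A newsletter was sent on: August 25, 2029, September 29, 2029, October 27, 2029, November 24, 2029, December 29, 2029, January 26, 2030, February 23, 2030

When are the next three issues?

March 30, 2030; April 27, 2030; May 25, 2030

All Saturdays; the gaps (35, 28, 28, 35, 28, 28) vary with month length.
This is the last Saturday of each month.
Last Saturday of March 2030: March 30, 2030.
April 2030 ends with Saturday April 27, 2030.
Last Saturday of May 2030: May 25, 2030.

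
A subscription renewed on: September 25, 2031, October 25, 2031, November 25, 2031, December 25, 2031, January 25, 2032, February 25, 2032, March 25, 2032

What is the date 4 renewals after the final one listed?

Gaps: 30, 31, 30, 31, 31, 29 days — not constant. Every event is on the 25th of the month.
Pattern: the 25th of each month.
Next: April 2032 → April 25, 2032.
Next: May 2032 → May 25, 2032.
June 2032: June 25, 2032.
Next: July 2032 → July 25, 2032.

July 25, 2032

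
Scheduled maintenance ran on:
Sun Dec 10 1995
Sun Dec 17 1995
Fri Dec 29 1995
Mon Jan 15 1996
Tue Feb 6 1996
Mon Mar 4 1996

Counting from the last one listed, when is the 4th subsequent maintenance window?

Fri Aug 9 1996

Gaps: 7, 12, 17, 22, 27 days — each gap is 5 larger than the previous one.
Next gap: 32 days. Mon Mar 4 1996 + 32 days = Fri Apr 5 1996.
Next gap: 37 days. Fri Apr 5 1996 + 37 days = Sun May 12 1996.
Next gap: 42 days. Sun May 12 1996 + 42 days = Sun Jun 23 1996.
Next gap: 47 days. Sun Jun 23 1996 + 47 days = Fri Aug 9 1996.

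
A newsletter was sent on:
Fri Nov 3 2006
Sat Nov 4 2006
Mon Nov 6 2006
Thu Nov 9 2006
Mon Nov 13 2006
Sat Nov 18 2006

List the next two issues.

Fri Nov 24 2006, Fri Dec 1 2006

Gaps: 1, 2, 3, 4, 5 days — each gap is 1 larger than the previous one.
Next gap: 6 days. Sat Nov 18 2006 + 6 days = Fri Nov 24 2006.
Next gap: 7 days. Fri Nov 24 2006 + 7 days = Fri Dec 1 2006.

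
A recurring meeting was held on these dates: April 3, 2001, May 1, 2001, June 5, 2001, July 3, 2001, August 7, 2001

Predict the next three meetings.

September 4, 2001; October 2, 2001; November 6, 2001

All dates are Tuesdays, 28, 35, 28, 35 days apart.
Specifically, the 1st Tuesday of each month.
September 2001 — 1st Tuesday is September 4, 2001.
October 2001 — 1st Tuesday is October 2, 2001.
November 2001 — 1st Tuesday is November 6, 2001.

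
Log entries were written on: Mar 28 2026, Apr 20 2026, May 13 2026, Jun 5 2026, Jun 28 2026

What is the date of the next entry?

Jul 21 2026

Gaps between consecutive events: 23, 23, 23, 23 days — a constant 23-day interval.
Jun 28 2026 + 23 days = Jul 21 2026.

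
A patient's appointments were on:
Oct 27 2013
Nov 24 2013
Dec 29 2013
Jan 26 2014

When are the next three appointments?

These are Sundays with 28, 35, 28-day gaps.
Each is the final Sunday of its month — Dec 29 2013 is past the 28th, so '4th Sunday' doesn't fit.
February 2014 ends with Sunday Feb 23 2014.
March 2014 ends with Sunday Mar 30 2014.
April 2014 ends with Sunday Apr 27 2014.

Feb 23 2014, Mar 30 2014, Apr 27 2014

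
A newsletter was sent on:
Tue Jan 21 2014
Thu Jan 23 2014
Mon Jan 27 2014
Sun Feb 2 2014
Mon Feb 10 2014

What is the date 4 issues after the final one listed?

The spacing grows by 2 each time: 2, 4, 6, 8 days.
Next gap: 10 days. Mon Feb 10 2014 + 10 days = Thu Feb 20 2014.
Next gap: 12 days. Thu Feb 20 2014 + 12 days = Tue Mar 4 2014.
Next gap: 14 days. Tue Mar 4 2014 + 14 days = Tue Mar 18 2014.
Next gap: 16 days. Tue Mar 18 2014 + 16 days = Thu Apr 3 2014.

Thu Apr 3 2014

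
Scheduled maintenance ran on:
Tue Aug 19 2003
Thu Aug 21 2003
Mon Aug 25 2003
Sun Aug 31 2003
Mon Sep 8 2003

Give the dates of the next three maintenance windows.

Thu Sep 18 2003, Tue Sep 30 2003, Tue Oct 14 2003

The spacing grows by 2 each time: 2, 4, 6, 8 days.
Next gap: 10 days. Mon Sep 8 2003 + 10 days = Thu Sep 18 2003.
Next gap: 12 days. Thu Sep 18 2003 + 12 days = Tue Sep 30 2003.
Next gap: 14 days. Tue Sep 30 2003 + 14 days = Tue Oct 14 2003.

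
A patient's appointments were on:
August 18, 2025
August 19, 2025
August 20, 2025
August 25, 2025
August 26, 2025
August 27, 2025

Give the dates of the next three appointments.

September 1, 2025; September 2, 2025; September 3, 2025

Gaps: 1, 1, 5, 1, 1 days — not constant, but cyclic with period 3.
The events fall on every Monday, Tuesday and Wednesday.
Next Monday: September 1, 2025.
The following Tuesday is September 2, 2025.
Next Wednesday: September 3, 2025.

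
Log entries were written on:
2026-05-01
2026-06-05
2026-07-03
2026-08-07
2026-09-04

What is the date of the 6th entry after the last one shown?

2027-03-05

These are Fridays at 28- or 35-day spacing (35, 28, 35, 28).
The pattern: 1st Friday of the month.
October 2026 — 1st Friday is 2026-10-02.
November 2026 — 1st Friday is 2026-11-06.
December 2026 — 1st Friday is 2026-12-04.
1st Friday of January 2027: 2027-01-01.
1st Friday of February 2027: 2027-02-05.
1st Friday of March 2027: 2027-03-05.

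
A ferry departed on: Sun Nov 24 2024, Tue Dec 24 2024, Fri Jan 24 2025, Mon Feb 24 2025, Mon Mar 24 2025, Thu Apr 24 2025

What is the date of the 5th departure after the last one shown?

Wed Sep 24 2025

Gaps: 30, 31, 31, 28, 31 days — not constant. Every event is on the 24th of the month.
Pattern: the 24th of each month.
Next: May 2025 → Sat May 24 2025.
Next: June 2025 → Tue Jun 24 2025.
July 2025: Thu Jul 24 2025.
Next: August 2025 → Sun Aug 24 2025.
Next: September 2025 → Wed Sep 24 2025.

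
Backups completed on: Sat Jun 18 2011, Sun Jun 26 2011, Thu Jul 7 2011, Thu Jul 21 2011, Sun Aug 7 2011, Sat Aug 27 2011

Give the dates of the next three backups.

Mon Sep 19 2011, Sat Oct 15 2011, Sun Nov 13 2011

The spacing grows by 3 each time: 8, 11, 14, 17, 20 days.
Next gap: 23 days. Sat Aug 27 2011 + 23 days = Mon Sep 19 2011.
Next gap: 26 days. Mon Sep 19 2011 + 26 days = Sat Oct 15 2011.
Next gap: 29 days. Sat Oct 15 2011 + 29 days = Sun Nov 13 2011.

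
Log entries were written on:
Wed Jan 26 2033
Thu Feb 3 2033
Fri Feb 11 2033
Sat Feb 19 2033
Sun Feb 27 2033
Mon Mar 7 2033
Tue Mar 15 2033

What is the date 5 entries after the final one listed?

Sun Apr 24 2033

Gaps between consecutive events: 8, 8, 8, 8, 8, 8 days — a constant 8-day interval.
Tue Mar 15 2033 + 8 days = Wed Mar 23 2033.
Wed Mar 23 2033 + 8 days = Thu Mar 31 2033.
Thu Mar 31 2033 + 8 days = Fri Apr 8 2033.
Fri Apr 8 2033 + 8 days = Sat Apr 16 2033.
Sat Apr 16 2033 + 8 days = Sun Apr 24 2033.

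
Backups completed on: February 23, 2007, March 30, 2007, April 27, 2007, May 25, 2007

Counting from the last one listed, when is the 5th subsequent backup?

All Fridays; the gaps (35, 28, 28) vary with month length.
This is the last Friday of each month.
Last Friday of June 2007: June 29, 2007.
July 2007 ends with Friday July 27, 2007.
August 2007 ends with Friday August 31, 2007.
Last Friday of September 2007: September 28, 2007.
Last Friday of October 2007: October 26, 2007.

October 26, 2007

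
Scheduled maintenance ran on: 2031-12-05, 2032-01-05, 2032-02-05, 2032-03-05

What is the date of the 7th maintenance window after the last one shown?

Gaps: 31, 31, 29 days — not constant. Every event is on the 5th of the month.
Pattern: the 5th of each month.
April 2032: 2032-04-05.
Next: May 2032 → 2032-05-05.
June 2032: 2032-06-05.
Next: July 2032 → 2032-07-05.
August 2032: 2032-08-05.
September 2032: 2032-09-05.
October 2032: 2032-10-05.

2032-10-05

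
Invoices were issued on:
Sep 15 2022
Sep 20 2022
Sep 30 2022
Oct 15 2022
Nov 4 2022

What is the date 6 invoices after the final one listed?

The spacing grows by 5 each time: 5, 10, 15, 20 days.
Next gap: 25 days. Nov 4 2022 + 25 days = Nov 29 2022.
Next gap: 30 days. Nov 29 2022 + 30 days = Dec 29 2022.
Next gap: 35 days. Dec 29 2022 + 35 days = Feb 2 2023.
Next gap: 40 days. Feb 2 2023 + 40 days = Mar 14 2023.
Next gap: 45 days. Mar 14 2023 + 45 days = Apr 28 2023.
Next gap: 50 days. Apr 28 2023 + 50 days = Jun 17 2023.

Jun 17 2023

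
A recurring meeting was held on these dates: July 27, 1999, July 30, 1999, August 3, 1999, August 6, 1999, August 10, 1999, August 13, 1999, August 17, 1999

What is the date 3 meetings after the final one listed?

August 27, 1999

Every event lands on a Tuesday or Friday (gaps cycle 3, 4, 3, 4, 3, 4).
So the schedule is: every Tuesday and Friday.
Next Friday: August 20, 1999.
Next Tuesday: August 24, 1999.
Next Friday: August 27, 1999.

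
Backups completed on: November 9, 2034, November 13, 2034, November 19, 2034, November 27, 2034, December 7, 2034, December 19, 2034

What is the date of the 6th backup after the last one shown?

Intervals are 4, 6, 8, 10, 12 days — an arithmetic progression with common difference 2.
Next gap: 14 days. December 19, 2034 + 14 days = January 2, 2035.
Next gap: 16 days. January 2, 2035 + 16 days = January 18, 2035.
Next gap: 18 days. January 18, 2035 + 18 days = February 5, 2035.
Next gap: 20 days. February 5, 2035 + 20 days = February 25, 2035.
Next gap: 22 days. February 25, 2035 + 22 days = March 19, 2035.
Next gap: 24 days. March 19, 2035 + 24 days = April 12, 2035.

April 12, 2035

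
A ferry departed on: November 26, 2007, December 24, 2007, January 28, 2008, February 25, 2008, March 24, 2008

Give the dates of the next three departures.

April 28, 2008; May 26, 2008; June 23, 2008

These are Mondays at 28- or 35-day spacing (28, 35, 28, 28).
The pattern: 4th Monday of the month.
April 2008 — 4th Monday is April 28, 2008.
4th Monday of May 2008: May 26, 2008.
June 2008 — 4th Monday is June 23, 2008.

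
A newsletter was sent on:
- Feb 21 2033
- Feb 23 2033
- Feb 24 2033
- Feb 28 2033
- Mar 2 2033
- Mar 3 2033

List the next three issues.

The gap pattern 2, 1, 4, 2, 1 repeats every 3 events.
These are the Mondays, Wednesdays and Thursdays of each week.
The following Monday is Mar 7 2033.
The following Wednesday is Mar 9 2033.
The following Thursday is Mar 10 2033.

Mar 7 2033, Mar 9 2033, Mar 10 2033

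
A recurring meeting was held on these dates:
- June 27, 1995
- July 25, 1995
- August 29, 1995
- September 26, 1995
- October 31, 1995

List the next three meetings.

November 28, 1995; December 26, 1995; January 30, 1996

Every date is a Tuesday; gaps 28, 35, 28, 35 days.
Each is the last Tuesday of its month (at least one falls on the 29th or later, ruling out '4th Tuesday').
November 1995 ends with Tuesday November 28, 1995.
December 1995 ends with Tuesday December 26, 1995.
January 1996 ends with Tuesday January 30, 1996.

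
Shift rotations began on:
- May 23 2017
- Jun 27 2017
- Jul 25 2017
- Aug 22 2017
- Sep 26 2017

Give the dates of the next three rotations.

Gaps: 35, 28, 28, 35 days — a mix of 28 and 35. Every date is a Tuesday.
Each is the 4th Tuesday of its month.
October 2017 — 4th Tuesday is Oct 24 2017.
November 2017 — 4th Tuesday is Nov 28 2017.
December 2017 — 4th Tuesday is Dec 26 2017.

Oct 24 2017, Nov 28 2017, Dec 26 2017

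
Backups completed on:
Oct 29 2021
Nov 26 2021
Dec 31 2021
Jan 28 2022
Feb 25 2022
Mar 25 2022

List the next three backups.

Apr 29 2022, May 27 2022, Jun 24 2022

These are Fridays with 28, 35, 28, 28, 28-day gaps.
Each is the final Friday of its month — Oct 29 2021 is past the 28th, so '4th Friday' doesn't fit.
Last Friday of April 2022: Apr 29 2022.
Last Friday of May 2022: May 27 2022.
June 2022 ends with Friday Jun 24 2022.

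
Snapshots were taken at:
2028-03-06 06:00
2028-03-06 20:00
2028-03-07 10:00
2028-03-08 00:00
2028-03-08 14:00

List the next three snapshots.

2028-03-09 04:00, 2028-03-09 18:00, 2028-03-10 08:00

Spacing: 14, 14, 14, 14 h — constant 14 h.
2028-03-08 14:00 + 14 h = 2028-03-09 04:00.
2028-03-09 04:00 + 14 h = 2028-03-09 18:00.
2028-03-09 18:00 + 14 h = 2028-03-10 08:00.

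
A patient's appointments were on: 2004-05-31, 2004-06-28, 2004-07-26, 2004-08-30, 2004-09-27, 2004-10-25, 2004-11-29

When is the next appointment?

2004-12-27

All Mondays; the gaps (28, 28, 35, 28, 28, 35) vary with month length.
This is the last Monday of each month.
Last Monday of December 2004: 2004-12-27.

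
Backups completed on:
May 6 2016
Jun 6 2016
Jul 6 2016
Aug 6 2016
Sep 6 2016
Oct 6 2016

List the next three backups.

Nov 6 2016, Dec 6 2016, Jan 6 2017

Each date is the 6th; the gaps (31, 30, 31, 31, 30) track the month lengths.
The rule is the 6th of each month.
Next: November 2016 → Nov 6 2016.
Next: December 2016 → Dec 6 2016.
Next: January 2017 → Jan 6 2017.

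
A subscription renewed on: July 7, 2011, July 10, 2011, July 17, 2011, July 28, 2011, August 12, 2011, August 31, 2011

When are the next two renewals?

The spacing grows by 4 each time: 3, 7, 11, 15, 19 days.
Next gap: 23 days. August 31, 2011 + 23 days = September 23, 2011.
Next gap: 27 days. September 23, 2011 + 27 days = October 20, 2011.

September 23, 2011; October 20, 2011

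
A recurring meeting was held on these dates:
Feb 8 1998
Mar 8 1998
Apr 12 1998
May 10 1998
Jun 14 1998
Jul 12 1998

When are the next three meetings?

Aug 9 1998, Sep 13 1998, Oct 11 1998

These are Sundays at 28- or 35-day spacing (28, 35, 28, 35, 28).
The pattern: 2nd Sunday of the month.
August 1998 — 2nd Sunday is Aug 9 1998.
2nd Sunday of September 1998: Sep 13 1998.
2nd Sunday of October 1998: Oct 11 1998.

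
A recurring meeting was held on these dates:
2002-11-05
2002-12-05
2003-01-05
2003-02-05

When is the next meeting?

Each date is the 5th; the gaps (30, 31, 31) track the month lengths.
The rule is the 5th of each month.
March 2003: 2003-03-05.

2003-03-05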